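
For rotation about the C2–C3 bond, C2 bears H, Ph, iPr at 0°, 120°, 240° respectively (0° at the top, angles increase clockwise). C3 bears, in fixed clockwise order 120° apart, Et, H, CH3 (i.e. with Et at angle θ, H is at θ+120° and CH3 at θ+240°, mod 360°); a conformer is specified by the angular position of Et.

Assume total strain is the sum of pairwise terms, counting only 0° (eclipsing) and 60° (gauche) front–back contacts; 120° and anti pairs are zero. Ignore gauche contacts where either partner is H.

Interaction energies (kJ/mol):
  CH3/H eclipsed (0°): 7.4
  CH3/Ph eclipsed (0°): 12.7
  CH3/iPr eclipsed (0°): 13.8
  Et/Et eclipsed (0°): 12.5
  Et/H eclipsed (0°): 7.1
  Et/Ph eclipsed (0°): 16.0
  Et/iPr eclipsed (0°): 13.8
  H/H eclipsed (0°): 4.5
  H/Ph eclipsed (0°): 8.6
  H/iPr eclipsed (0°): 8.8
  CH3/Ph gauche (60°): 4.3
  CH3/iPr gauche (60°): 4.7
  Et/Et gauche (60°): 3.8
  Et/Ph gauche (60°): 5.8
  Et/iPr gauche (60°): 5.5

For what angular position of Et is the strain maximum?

120°

Et at 0° (eclipsed): H–Et eclipsed, Ph–H eclipsed, iPr–CH3 eclipsed; 7.1 + 8.6 + 13.8 = 29.5 kJ/mol.
Et at 60° (staggered): Ph–Et gauche, iPr–CH3 gauche; 5.8 + 4.7 = 10.5 kJ/mol.
Et at 120° (eclipsed): H–CH3 eclipsed, Ph–Et eclipsed, iPr–H eclipsed; 7.4 + 16.0 + 8.8 = 32.2 kJ/mol.
Et at 180° (staggered): Ph–Et gauche, Ph–CH3 gauche, iPr–Et gauche; 5.8 + 4.3 + 5.5 = 15.6 kJ/mol.
Et at 240° (eclipsed): H–H eclipsed, Ph–CH3 eclipsed, iPr–Et eclipsed; 4.5 + 12.7 + 13.8 = 31.0 kJ/mol.
Et at 300° (staggered): Ph–CH3 gauche, iPr–Et gauche, iPr–CH3 gauche; 4.3 + 5.5 + 4.7 = 14.5 kJ/mol.
The maximum (32.2 kJ/mol) occurs with Et at 120°.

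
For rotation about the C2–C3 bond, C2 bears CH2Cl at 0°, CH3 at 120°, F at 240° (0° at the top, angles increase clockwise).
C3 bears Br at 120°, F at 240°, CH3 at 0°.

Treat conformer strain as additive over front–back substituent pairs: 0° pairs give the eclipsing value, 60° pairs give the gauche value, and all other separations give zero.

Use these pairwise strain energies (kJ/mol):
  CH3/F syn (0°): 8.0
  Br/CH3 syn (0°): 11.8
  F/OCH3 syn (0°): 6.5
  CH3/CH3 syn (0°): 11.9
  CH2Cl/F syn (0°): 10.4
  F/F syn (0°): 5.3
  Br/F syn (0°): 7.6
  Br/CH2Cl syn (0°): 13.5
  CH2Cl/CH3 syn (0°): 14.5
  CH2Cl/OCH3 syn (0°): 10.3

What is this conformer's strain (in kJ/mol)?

This conformer is eclipsed. CH2Cl at 0° is eclipsed with CH3 at 0° (14.5); CH3 at 120° is eclipsed with Br at 120° (11.8); F at 240° is eclipsed with F at 240° (5.3). Total 31.6 kJ/mol.

31.6 kJ/mol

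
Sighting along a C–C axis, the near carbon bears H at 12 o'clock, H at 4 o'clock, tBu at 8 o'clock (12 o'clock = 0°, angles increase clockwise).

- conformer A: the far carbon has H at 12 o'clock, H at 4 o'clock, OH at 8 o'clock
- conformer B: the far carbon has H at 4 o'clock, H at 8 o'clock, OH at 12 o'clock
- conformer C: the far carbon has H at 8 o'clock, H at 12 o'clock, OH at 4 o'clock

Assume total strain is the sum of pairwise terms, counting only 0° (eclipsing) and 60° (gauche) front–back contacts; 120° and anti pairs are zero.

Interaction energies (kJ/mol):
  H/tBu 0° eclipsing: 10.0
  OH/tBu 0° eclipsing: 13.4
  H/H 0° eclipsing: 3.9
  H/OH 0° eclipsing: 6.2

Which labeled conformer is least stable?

A (eclipsed): H–H eclipsed, H–H eclipsed, tBu–OH eclipsed; 3.9 + 3.9 + 13.4 = 21.2 kJ/mol.
B (eclipsed): H–OH eclipsed, H–H eclipsed, tBu–H eclipsed; 6.2 + 3.9 + 10.0 = 20.1 kJ/mol.
C (eclipsed): H–H eclipsed, H–OH eclipsed, tBu–H eclipsed; 3.9 + 6.2 + 10.0 = 20.1 kJ/mol.
A has the highest total (21.2 kJ/mol).

A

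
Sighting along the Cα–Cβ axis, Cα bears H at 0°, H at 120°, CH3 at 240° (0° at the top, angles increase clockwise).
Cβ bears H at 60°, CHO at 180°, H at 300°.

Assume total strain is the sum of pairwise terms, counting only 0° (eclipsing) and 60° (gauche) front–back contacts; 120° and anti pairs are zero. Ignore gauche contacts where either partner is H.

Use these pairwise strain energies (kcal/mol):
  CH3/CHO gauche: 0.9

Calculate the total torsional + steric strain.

0.9 kcal/mol

This conformer (staggered): CH3–CHO gauche; 0.9 = 0.9 kcal/mol.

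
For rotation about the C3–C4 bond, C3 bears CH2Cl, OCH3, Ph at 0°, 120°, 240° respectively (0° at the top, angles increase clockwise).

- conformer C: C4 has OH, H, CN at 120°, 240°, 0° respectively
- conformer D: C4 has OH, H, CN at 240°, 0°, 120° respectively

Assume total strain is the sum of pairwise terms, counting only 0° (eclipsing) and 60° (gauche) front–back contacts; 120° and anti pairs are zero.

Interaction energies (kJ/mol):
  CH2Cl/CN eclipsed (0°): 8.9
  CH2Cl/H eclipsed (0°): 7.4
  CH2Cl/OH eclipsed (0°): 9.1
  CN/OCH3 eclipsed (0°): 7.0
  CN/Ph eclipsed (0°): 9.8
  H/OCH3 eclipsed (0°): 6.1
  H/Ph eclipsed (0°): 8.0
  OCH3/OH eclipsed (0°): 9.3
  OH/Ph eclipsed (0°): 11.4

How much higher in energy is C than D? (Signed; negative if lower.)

+0.4 kJ/mol

C (eclipsed): CH2Cl–CN eclipsed, OCH3–OH eclipsed, Ph–H eclipsed; 8.9 + 9.3 + 8.0 = 26.2 kJ/mol.
D (eclipsed): CH2Cl–H eclipsed, OCH3–CN eclipsed, Ph–OH eclipsed; 7.4 + 7.0 + 11.4 = 25.8 kJ/mol.
E(C) − E(D) = 26.2 − 25.8 = +0.4 kJ/mol.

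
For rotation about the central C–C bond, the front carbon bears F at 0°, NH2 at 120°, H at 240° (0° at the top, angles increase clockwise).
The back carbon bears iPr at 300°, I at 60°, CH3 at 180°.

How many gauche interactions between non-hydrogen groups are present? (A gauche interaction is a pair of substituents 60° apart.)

4

Non-H gauche pairs: F(0°)/iPr(300°); F(0°)/I(60°); NH2(120°)/I(60°); NH2(120°)/CH3(180°) — 4 interactions.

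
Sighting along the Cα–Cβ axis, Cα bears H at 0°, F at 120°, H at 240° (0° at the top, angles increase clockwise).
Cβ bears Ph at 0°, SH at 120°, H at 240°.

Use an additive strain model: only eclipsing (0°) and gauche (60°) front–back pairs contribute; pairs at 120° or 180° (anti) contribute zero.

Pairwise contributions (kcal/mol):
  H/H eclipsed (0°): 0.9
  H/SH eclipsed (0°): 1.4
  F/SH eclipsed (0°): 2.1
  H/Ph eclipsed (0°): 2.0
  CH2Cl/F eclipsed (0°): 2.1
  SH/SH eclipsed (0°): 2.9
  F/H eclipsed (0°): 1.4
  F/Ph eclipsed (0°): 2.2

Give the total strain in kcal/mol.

This conformer (eclipsed): H(0°)/Ph(0°) eclipsed 2.0; F(120°)/SH(120°) eclipsed 2.1; H(240°)/H(240°) eclipsed 0.9 → 5.0 kcal/mol.

5.0 kcal/mol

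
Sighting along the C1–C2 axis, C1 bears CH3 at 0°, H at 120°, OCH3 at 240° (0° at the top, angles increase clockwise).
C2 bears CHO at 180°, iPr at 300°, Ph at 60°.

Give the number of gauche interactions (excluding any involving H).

Non-H gauche pairs: CH3(0°)/iPr(300°); CH3(0°)/Ph(60°); OCH3(240°)/CHO(180°); OCH3(240°)/iPr(300°) — 4 interactions.

4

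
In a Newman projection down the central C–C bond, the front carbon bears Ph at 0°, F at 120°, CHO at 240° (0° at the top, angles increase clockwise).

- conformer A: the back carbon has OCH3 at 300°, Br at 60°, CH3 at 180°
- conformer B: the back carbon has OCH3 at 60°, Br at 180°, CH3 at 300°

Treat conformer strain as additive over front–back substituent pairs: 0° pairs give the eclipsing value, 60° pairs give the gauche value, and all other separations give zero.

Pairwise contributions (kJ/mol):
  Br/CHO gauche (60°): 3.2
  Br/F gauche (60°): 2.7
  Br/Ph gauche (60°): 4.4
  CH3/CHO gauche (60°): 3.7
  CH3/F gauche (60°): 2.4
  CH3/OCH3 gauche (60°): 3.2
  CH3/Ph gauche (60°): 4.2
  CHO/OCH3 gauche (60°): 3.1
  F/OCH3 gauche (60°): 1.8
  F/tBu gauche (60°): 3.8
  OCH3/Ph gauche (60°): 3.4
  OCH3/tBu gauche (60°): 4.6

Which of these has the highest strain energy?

A (staggered): Ph(0°)/OCH3(300°) gauche 3.4; Ph(0°)/Br(60°) gauche 4.4; F(120°)/Br(60°) gauche 2.7; F(120°)/CH3(180°) gauche 2.4; CHO(240°)/OCH3(300°) gauche 3.1; CHO(240°)/CH3(180°) gauche 3.7 → 19.7 kJ/mol.
B (staggered): Ph(0°)/OCH3(60°) gauche 3.4; Ph(0°)/CH3(300°) gauche 4.2; F(120°)/OCH3(60°) gauche 1.8; F(120°)/Br(180°) gauche 2.7; CHO(240°)/Br(180°) gauche 3.2; CHO(240°)/CH3(300°) gauche 3.7 → 19.0 kJ/mol.
A has the highest total (19.7 kJ/mol).

A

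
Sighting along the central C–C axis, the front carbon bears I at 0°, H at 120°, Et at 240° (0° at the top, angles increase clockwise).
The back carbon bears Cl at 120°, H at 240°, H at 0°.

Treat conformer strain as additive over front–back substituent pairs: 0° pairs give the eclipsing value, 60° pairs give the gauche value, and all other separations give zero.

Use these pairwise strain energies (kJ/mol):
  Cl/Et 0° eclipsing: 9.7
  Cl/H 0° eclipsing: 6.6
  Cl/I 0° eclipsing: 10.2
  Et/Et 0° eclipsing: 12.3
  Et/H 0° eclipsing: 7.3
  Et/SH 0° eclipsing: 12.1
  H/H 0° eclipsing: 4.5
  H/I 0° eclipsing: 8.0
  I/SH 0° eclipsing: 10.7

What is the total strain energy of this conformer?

21.9 kJ/mol

This conformer (eclipsed): I–H eclipsed, H–Cl eclipsed, Et–H eclipsed; 8.0 + 6.6 + 7.3 = 21.9 kJ/mol.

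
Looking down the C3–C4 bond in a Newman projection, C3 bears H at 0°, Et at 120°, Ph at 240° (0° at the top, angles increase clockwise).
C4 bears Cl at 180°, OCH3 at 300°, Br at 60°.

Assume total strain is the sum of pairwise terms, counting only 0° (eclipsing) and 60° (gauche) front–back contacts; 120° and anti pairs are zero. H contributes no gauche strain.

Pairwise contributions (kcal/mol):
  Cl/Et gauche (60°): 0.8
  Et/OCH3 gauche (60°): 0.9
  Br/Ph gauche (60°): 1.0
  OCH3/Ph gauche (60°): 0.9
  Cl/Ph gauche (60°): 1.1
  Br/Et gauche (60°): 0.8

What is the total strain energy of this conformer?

3.6 kcal/mol

This conformer is staggered. Et at 120° is gauche with Cl at 180° (0.8); Et at 120° is gauche with Br at 60° (0.8); Ph at 240° is gauche with Cl at 180° (1.1); Ph at 240° is gauche with OCH3 at 300° (0.9). Total 3.6 kcal/mol.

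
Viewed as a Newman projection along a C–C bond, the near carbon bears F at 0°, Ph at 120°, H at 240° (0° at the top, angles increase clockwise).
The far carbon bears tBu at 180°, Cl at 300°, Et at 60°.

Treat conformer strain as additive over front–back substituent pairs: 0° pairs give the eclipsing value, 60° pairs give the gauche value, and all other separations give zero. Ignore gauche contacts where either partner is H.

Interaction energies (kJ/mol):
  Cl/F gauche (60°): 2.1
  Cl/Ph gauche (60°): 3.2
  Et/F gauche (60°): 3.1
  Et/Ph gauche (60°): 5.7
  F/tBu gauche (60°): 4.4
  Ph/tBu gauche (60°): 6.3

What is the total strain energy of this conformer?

This conformer (staggered): F–Cl gauche, F–Et gauche, Ph–tBu gauche, Ph–Et gauche; 2.1 + 3.1 + 6.3 + 5.7 = 17.2 kJ/mol.

17.2 kJ/mol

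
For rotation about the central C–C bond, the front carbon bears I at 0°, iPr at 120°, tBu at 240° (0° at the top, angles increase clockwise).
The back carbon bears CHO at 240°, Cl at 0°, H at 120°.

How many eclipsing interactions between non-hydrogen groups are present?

Non-H eclipsing pairs: I(0°)/Cl(0°); tBu(240°)/CHO(240°) — 2 interactions.

2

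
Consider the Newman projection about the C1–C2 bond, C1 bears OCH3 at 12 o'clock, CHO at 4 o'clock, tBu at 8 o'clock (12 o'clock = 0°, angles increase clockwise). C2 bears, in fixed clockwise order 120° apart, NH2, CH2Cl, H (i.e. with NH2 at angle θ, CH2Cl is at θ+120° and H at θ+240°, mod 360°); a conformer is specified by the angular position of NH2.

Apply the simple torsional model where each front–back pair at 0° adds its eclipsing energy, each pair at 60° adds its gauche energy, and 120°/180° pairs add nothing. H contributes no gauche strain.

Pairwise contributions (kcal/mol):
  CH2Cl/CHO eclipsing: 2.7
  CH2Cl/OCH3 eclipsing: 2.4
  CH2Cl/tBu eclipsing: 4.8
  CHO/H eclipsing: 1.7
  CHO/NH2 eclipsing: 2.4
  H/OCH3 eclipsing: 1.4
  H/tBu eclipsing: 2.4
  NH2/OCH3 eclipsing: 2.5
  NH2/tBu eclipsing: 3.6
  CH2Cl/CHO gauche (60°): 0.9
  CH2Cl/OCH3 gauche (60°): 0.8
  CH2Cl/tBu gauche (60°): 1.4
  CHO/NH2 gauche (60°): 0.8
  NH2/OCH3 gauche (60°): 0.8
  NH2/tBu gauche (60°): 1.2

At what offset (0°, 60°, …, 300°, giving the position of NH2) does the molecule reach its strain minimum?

300°

NH2 at 0° (eclipsed): OCH3–NH2 eclipsed, CHO–CH2Cl eclipsed, tBu–H eclipsed; 2.5 + 2.7 + 2.4 = 7.6 kcal/mol.
NH2 at 60° (staggered): OCH3–NH2 gauche, CHO–NH2 gauche, CHO–CH2Cl gauche, tBu–CH2Cl gauche; 0.8 + 0.8 + 0.9 + 1.4 = 3.9 kcal/mol.
NH2 at 120° (eclipsed): OCH3–H eclipsed, CHO–NH2 eclipsed, tBu–CH2Cl eclipsed; 1.4 + 2.4 + 4.8 = 8.6 kcal/mol.
NH2 at 180° (staggered): OCH3–CH2Cl gauche, CHO–NH2 gauche, tBu–NH2 gauche, tBu–CH2Cl gauche; 0.8 + 0.8 + 1.2 + 1.4 = 4.2 kcal/mol.
NH2 at 240° (eclipsed): OCH3–CH2Cl eclipsed, CHO–H eclipsed, tBu–NH2 eclipsed; 2.4 + 1.7 + 3.6 = 7.7 kcal/mol.
NH2 at 300° (staggered): OCH3–NH2 gauche, OCH3–CH2Cl gauche, CHO–CH2Cl gauche, tBu–NH2 gauche; 0.8 + 0.8 + 0.9 + 1.2 = 3.7 kcal/mol.
The minimum (3.7 kcal/mol) occurs with NH2 at 300°.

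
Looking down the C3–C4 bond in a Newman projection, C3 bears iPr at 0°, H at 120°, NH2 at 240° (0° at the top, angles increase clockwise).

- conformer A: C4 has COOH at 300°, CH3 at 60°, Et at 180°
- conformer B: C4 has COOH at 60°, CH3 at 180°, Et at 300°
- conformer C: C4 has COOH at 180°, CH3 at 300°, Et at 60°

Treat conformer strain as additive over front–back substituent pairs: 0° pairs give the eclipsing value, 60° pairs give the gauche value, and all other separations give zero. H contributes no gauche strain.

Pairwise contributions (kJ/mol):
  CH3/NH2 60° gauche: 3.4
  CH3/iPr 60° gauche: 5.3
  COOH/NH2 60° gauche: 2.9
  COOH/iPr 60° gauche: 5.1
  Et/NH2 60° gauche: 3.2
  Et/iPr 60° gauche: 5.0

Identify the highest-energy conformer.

B

A (staggered): iPr–COOH gauche, iPr–CH3 gauche, NH2–COOH gauche, NH2–Et gauche; 5.1 + 5.3 + 2.9 + 3.2 = 16.5 kJ/mol.
B (staggered): iPr–COOH gauche, iPr–Et gauche, NH2–CH3 gauche, NH2–Et gauche; 5.1 + 5.0 + 3.4 + 3.2 = 16.7 kJ/mol.
C (staggered): iPr–CH3 gauche, iPr–Et gauche, NH2–COOH gauche, NH2–CH3 gauche; 5.3 + 5.0 + 2.9 + 3.4 = 16.6 kJ/mol.
B has the highest total (16.7 kJ/mol).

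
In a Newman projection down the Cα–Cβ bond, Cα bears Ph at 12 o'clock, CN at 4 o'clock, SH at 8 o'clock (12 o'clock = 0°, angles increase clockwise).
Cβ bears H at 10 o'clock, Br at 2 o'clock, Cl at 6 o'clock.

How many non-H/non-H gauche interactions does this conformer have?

Non-H gauche pairs: Ph(0°)/Br(60°); CN(120°)/Br(60°); CN(120°)/Cl(180°); SH(240°)/Cl(180°) — 4 interactions.

4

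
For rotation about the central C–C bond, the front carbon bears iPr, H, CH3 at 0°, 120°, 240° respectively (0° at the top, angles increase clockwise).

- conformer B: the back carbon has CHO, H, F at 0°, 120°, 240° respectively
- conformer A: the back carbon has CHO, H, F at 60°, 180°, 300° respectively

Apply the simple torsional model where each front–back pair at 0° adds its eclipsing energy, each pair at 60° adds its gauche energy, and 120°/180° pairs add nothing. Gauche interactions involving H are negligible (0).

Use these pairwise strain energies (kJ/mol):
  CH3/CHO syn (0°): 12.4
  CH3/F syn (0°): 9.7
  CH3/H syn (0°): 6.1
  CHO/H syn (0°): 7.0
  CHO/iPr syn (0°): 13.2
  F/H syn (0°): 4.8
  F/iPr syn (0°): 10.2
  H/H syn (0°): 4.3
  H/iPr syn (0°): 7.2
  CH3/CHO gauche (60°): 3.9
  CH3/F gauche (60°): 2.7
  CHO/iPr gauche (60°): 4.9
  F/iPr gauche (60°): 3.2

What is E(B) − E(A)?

B (eclipsed): iPr(0°)/CHO(0°) eclipsed 13.2; H(120°)/H(120°) eclipsed 4.3; CH3(240°)/F(240°) eclipsed 9.7 → 27.2 kJ/mol.
A (staggered): iPr(0°)/CHO(60°) gauche 4.9; iPr(0°)/F(300°) gauche 3.2; CH3(240°)/F(300°) gauche 2.7 → 10.8 kJ/mol.
E(B) − E(A) = 27.2 − 10.8 = +16.4 kJ/mol.

+16.4 kJ/mol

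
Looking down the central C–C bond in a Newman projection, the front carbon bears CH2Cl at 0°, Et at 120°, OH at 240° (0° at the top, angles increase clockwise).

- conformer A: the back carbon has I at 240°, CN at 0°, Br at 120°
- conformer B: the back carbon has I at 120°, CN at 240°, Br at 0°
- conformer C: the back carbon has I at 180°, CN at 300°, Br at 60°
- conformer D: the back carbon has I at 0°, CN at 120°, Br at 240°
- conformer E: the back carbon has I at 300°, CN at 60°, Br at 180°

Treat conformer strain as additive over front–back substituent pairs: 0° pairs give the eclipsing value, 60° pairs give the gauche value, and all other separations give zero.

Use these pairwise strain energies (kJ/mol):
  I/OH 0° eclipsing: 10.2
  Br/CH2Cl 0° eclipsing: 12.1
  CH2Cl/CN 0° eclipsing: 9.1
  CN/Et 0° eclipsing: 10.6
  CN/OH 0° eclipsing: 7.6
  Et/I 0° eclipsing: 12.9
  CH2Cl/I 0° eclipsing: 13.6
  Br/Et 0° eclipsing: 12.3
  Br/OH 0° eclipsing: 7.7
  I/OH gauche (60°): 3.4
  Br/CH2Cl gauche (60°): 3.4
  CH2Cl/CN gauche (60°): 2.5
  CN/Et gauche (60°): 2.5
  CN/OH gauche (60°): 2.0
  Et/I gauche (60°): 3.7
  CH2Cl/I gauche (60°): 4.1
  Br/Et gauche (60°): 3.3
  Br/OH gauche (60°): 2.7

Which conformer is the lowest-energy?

C

A (eclipsed): CH2Cl(0°)/CN(0°) eclipsed 9.1; Et(120°)/Br(120°) eclipsed 12.3; OH(240°)/I(240°) eclipsed 10.2 → 31.6 kJ/mol.
B (eclipsed): CH2Cl(0°)/Br(0°) eclipsed 12.1; Et(120°)/I(120°) eclipsed 12.9; OH(240°)/CN(240°) eclipsed 7.6 → 32.6 kJ/mol.
C (staggered): CH2Cl(0°)/CN(300°) gauche 2.5; CH2Cl(0°)/Br(60°) gauche 3.4; Et(120°)/I(180°) gauche 3.7; Et(120°)/Br(60°) gauche 3.3; OH(240°)/I(180°) gauche 3.4; OH(240°)/CN(300°) gauche 2.0 → 18.3 kJ/mol.
D (eclipsed): CH2Cl(0°)/I(0°) eclipsed 13.6; Et(120°)/CN(120°) eclipsed 10.6; OH(240°)/Br(240°) eclipsed 7.7 → 31.9 kJ/mol.
E (staggered): CH2Cl(0°)/I(300°) gauche 4.1; CH2Cl(0°)/CN(60°) gauche 2.5; Et(120°)/CN(60°) gauche 2.5; Et(120°)/Br(180°) gauche 3.3; OH(240°)/I(300°) gauche 3.4; OH(240°)/Br(180°) gauche 2.7 → 18.5 kJ/mol.
C has the lowest total (18.3 kJ/mol).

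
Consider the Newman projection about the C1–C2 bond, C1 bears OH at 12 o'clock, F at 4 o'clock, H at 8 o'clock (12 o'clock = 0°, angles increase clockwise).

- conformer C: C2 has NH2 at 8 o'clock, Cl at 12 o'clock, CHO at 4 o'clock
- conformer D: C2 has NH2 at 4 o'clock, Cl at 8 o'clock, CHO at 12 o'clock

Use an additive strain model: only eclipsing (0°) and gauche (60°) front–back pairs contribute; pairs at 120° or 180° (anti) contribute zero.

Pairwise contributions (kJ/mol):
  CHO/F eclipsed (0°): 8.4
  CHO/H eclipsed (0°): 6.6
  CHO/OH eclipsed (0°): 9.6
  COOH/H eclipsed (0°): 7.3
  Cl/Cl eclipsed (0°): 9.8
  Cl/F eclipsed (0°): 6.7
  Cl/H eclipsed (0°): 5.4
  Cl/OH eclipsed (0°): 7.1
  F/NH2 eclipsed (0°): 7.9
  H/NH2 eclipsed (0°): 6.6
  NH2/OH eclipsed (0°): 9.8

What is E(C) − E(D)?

C is eclipsed. OH at 0° is eclipsed with Cl at 0° (7.1); F at 120° is eclipsed with CHO at 120° (8.4); H at 240° is eclipsed with NH2 at 240° (6.6). Total 22.1 kJ/mol.
D is eclipsed. OH at 0° is eclipsed with CHO at 0° (9.6); F at 120° is eclipsed with NH2 at 120° (7.9); H at 240° is eclipsed with Cl at 240° (5.4). Total 22.9 kJ/mol.
E(C) − E(D) = 22.1 − 22.9 = -0.8 kJ/mol.

-0.8 kJ/mol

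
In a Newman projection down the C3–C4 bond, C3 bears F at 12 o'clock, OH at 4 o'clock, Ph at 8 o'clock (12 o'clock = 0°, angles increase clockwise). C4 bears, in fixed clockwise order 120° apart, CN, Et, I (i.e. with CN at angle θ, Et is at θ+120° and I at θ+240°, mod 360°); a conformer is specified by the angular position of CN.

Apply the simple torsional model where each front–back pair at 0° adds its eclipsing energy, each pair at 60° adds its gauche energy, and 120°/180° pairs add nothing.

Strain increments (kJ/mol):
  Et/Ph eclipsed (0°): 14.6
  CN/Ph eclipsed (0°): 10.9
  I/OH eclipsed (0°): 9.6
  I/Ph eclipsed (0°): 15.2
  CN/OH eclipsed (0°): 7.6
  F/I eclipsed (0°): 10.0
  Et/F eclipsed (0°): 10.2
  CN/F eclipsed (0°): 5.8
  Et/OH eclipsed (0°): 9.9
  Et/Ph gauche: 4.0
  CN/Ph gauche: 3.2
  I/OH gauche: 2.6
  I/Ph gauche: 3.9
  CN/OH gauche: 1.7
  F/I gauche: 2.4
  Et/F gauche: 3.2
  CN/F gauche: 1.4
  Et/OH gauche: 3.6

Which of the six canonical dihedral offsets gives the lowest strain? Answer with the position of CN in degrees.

60°

CN at 0° (eclipsed): F(0°)/CN(0°) eclipsed 5.8; OH(120°)/Et(120°) eclipsed 9.9; Ph(240°)/I(240°) eclipsed 15.2 → 30.9 kJ/mol.
CN at 60° (staggered): F(0°)/CN(60°) gauche 1.4; F(0°)/I(300°) gauche 2.4; OH(120°)/CN(60°) gauche 1.7; OH(120°)/Et(180°) gauche 3.6; Ph(240°)/Et(180°) gauche 4.0; Ph(240°)/I(300°) gauche 3.9 → 17.0 kJ/mol.
CN at 120° (eclipsed): F(0°)/I(0°) eclipsed 10.0; OH(120°)/CN(120°) eclipsed 7.6; Ph(240°)/Et(240°) eclipsed 14.6 → 32.2 kJ/mol.
CN at 180° (staggered): F(0°)/Et(300°) gauche 3.2; F(0°)/I(60°) gauche 2.4; OH(120°)/CN(180°) gauche 1.7; OH(120°)/I(60°) gauche 2.6; Ph(240°)/CN(180°) gauche 3.2; Ph(240°)/Et(300°) gauche 4.0 → 17.1 kJ/mol.
CN at 240° (eclipsed): F(0°)/Et(0°) eclipsed 10.2; OH(120°)/I(120°) eclipsed 9.6; Ph(240°)/CN(240°) eclipsed 10.9 → 30.7 kJ/mol.
CN at 300° (staggered): F(0°)/CN(300°) gauche 1.4; F(0°)/Et(60°) gauche 3.2; OH(120°)/Et(60°) gauche 3.6; OH(120°)/I(180°) gauche 2.6; Ph(240°)/CN(300°) gauche 3.2; Ph(240°)/I(180°) gauche 3.9 → 17.9 kJ/mol.
The minimum (17.0 kJ/mol) occurs with CN at 60°.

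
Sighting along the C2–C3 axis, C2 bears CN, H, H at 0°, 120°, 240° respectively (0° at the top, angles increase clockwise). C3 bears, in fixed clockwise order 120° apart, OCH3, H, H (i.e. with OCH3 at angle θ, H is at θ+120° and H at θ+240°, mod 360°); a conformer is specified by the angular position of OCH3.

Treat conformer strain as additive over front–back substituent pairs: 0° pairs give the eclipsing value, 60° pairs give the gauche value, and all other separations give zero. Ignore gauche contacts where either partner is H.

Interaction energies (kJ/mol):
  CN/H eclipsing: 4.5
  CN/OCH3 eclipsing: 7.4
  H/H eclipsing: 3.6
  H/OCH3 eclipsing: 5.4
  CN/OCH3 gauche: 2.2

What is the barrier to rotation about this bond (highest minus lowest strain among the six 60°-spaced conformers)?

14.6 kJ/mol

OCH3 at 0° (eclipsed): CN–OCH3 eclipsed, H–H eclipsed, H–H eclipsed; 7.4 + 3.6 + 3.6 = 14.6 kJ/mol.
OCH3 at 60° (staggered): CN–OCH3 gauche; 2.2 = 2.2 kJ/mol.
OCH3 at 120° (eclipsed): CN–H eclipsed, H–OCH3 eclipsed, H–H eclipsed; 4.5 + 5.4 + 3.6 = 13.5 kJ/mol.
OCH3 at 180° (staggered): no non-H gauche contacts → 0.0 kJ/mol.
OCH3 at 240° (eclipsed): CN–H eclipsed, H–H eclipsed, H–OCH3 eclipsed; 4.5 + 3.6 + 5.4 = 13.5 kJ/mol.
OCH3 at 300° (staggered): CN–OCH3 gauche; 2.2 = 2.2 kJ/mol.
Max at 0° (14.6 kJ/mol), min at 180° (0.0 kJ/mol); barrier = 14.6 kJ/mol.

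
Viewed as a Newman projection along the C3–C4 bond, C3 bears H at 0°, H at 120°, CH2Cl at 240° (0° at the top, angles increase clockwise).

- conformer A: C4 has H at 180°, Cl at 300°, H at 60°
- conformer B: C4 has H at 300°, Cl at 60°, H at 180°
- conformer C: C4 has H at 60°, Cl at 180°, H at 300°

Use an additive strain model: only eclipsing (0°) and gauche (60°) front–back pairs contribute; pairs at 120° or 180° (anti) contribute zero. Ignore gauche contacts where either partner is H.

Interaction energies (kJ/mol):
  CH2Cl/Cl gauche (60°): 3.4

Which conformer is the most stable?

A is staggered. CH2Cl at 240° is gauche with Cl at 300° (3.4). Total 3.4 kJ/mol.
B (staggered): no non-H gauche contacts → 0.0 kJ/mol.
C is staggered. CH2Cl at 240° is gauche with Cl at 180° (3.4). Total 3.4 kJ/mol.
B has the lowest total (0.0 kJ/mol).

B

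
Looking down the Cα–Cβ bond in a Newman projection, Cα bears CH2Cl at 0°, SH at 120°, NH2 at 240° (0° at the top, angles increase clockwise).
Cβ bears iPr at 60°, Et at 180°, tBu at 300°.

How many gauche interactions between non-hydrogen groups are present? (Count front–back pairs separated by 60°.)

6

Non-H gauche pairs: CH2Cl(0°)/iPr(60°); CH2Cl(0°)/tBu(300°); SH(120°)/iPr(60°); SH(120°)/Et(180°); NH2(240°)/Et(180°); NH2(240°)/tBu(300°) — 6 interactions.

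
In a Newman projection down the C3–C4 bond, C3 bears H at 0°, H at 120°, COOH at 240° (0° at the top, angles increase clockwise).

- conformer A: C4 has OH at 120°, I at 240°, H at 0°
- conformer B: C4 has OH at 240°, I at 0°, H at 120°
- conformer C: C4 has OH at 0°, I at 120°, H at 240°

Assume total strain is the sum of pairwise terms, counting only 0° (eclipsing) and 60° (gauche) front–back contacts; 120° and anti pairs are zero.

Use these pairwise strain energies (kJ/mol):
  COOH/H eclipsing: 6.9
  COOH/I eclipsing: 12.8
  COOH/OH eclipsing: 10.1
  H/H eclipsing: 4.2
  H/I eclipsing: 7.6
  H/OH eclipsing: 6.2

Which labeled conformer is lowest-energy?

C

A (eclipsed): H–H eclipsed, H–OH eclipsed, COOH–I eclipsed; 4.2 + 6.2 + 12.8 = 23.2 kJ/mol.
B (eclipsed): H–I eclipsed, H–H eclipsed, COOH–OH eclipsed; 7.6 + 4.2 + 10.1 = 21.9 kJ/mol.
C (eclipsed): H–OH eclipsed, H–I eclipsed, COOH–H eclipsed; 6.2 + 7.6 + 6.9 = 20.7 kJ/mol.
C has the lowest total (20.7 kJ/mol).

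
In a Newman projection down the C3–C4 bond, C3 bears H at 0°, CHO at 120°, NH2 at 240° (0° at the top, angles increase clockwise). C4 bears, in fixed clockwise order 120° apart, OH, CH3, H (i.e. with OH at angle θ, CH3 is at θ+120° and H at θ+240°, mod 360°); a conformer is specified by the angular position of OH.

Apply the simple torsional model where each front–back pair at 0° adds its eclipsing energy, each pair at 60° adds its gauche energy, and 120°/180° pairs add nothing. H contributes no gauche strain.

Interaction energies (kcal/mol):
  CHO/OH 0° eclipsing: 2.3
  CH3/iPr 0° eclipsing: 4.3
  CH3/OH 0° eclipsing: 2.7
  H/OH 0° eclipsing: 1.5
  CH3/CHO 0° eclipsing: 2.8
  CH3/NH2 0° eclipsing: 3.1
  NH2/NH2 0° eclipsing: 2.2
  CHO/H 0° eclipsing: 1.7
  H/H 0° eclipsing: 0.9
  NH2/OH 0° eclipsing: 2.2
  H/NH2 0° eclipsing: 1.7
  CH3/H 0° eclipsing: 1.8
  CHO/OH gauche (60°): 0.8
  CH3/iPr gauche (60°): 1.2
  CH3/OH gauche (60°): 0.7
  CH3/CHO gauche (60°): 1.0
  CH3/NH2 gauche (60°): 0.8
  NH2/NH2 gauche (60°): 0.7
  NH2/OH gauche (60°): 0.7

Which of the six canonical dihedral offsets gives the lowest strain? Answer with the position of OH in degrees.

OH at 0° (eclipsed): H(0°)/OH(0°) eclipsed 1.5; CHO(120°)/CH3(120°) eclipsed 2.8; NH2(240°)/H(240°) eclipsed 1.7 → 6.0 kcal/mol.
OH at 60° (staggered): CHO(120°)/OH(60°) gauche 0.8; CHO(120°)/CH3(180°) gauche 1.0; NH2(240°)/CH3(180°) gauche 0.8 → 2.6 kcal/mol.
OH at 120° (eclipsed): H(0°)/H(0°) eclipsed 0.9; CHO(120°)/OH(120°) eclipsed 2.3; NH2(240°)/CH3(240°) eclipsed 3.1 → 6.3 kcal/mol.
OH at 180° (staggered): CHO(120°)/OH(180°) gauche 0.8; NH2(240°)/OH(180°) gauche 0.7; NH2(240°)/CH3(300°) gauche 0.8 → 2.3 kcal/mol.
OH at 240° (eclipsed): H(0°)/CH3(0°) eclipsed 1.8; CHO(120°)/H(120°) eclipsed 1.7; NH2(240°)/OH(240°) eclipsed 2.2 → 5.7 kcal/mol.
OH at 300° (staggered): CHO(120°)/CH3(60°) gauche 1.0; NH2(240°)/OH(300°) gauche 0.7 → 1.7 kcal/mol.
The minimum (1.7 kcal/mol) occurs with OH at 300°.

300°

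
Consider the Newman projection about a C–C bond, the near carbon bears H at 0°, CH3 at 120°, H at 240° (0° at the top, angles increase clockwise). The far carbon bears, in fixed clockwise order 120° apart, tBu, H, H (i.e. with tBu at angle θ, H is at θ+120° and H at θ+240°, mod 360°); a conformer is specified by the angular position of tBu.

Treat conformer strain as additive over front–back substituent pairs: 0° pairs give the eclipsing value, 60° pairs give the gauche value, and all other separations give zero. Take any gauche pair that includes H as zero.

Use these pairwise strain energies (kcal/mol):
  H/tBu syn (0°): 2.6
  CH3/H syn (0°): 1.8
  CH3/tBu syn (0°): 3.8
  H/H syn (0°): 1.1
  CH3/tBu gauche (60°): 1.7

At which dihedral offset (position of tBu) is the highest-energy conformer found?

tBu at 0° (eclipsed): H(0°)/tBu(0°) eclipsed 2.6; CH3(120°)/H(120°) eclipsed 1.8; H(240°)/H(240°) eclipsed 1.1 → 5.5 kcal/mol.
tBu at 60° (staggered): CH3(120°)/tBu(60°) gauche 1.7 → 1.7 kcal/mol.
tBu at 120° (eclipsed): H(0°)/H(0°) eclipsed 1.1; CH3(120°)/tBu(120°) eclipsed 3.8; H(240°)/H(240°) eclipsed 1.1 → 6.0 kcal/mol.
tBu at 180° (staggered): CH3(120°)/tBu(180°) gauche 1.7 → 1.7 kcal/mol.
tBu at 240° (eclipsed): H(0°)/H(0°) eclipsed 1.1; CH3(120°)/H(120°) eclipsed 1.8; H(240°)/tBu(240°) eclipsed 2.6 → 5.5 kcal/mol.
tBu at 300° (staggered): no non-H gauche contacts → 0.0 kcal/mol.
The maximum (6.0 kcal/mol) occurs with tBu at 120°.

120°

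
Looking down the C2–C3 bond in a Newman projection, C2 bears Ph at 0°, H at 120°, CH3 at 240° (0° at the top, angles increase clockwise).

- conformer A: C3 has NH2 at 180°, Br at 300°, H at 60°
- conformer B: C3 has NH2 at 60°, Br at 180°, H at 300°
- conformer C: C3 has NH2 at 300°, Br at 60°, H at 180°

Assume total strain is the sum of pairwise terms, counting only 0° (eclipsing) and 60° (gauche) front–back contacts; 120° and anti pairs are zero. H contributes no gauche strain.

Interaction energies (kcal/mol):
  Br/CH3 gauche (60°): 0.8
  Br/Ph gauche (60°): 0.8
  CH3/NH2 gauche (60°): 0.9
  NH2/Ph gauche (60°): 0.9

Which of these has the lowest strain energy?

A (staggered): Ph(0°)/Br(300°) gauche 0.8; CH3(240°)/NH2(180°) gauche 0.9; CH3(240°)/Br(300°) gauche 0.8 → 2.5 kcal/mol.
B (staggered): Ph(0°)/NH2(60°) gauche 0.9; CH3(240°)/Br(180°) gauche 0.8 → 1.7 kcal/mol.
C (staggered): Ph(0°)/NH2(300°) gauche 0.9; Ph(0°)/Br(60°) gauche 0.8; CH3(240°)/NH2(300°) gauche 0.9 → 2.6 kcal/mol.
B has the lowest total (1.7 kcal/mol).

B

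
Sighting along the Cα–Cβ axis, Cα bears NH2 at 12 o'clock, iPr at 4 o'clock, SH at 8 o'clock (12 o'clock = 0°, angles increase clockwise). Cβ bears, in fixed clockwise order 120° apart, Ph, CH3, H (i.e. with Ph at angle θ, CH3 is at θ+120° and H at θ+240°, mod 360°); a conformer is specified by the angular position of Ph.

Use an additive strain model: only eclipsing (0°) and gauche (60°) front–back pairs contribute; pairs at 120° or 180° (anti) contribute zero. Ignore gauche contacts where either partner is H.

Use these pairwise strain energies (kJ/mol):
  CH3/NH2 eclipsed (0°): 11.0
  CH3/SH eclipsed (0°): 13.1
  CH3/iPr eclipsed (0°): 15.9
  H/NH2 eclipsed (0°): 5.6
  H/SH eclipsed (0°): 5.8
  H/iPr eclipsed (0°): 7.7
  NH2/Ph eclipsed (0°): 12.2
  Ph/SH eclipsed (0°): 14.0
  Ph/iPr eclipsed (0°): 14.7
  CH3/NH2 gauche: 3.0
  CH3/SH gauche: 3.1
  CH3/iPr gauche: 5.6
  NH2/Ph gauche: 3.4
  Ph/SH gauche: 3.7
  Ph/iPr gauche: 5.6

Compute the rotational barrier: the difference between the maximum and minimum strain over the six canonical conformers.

18.5 kJ/mol

Ph at 0° (eclipsed): NH2(0°)/Ph(0°) eclipsed 12.2; iPr(120°)/CH3(120°) eclipsed 15.9; SH(240°)/H(240°) eclipsed 5.8 → 33.9 kJ/mol.
Ph at 60° (staggered): NH2(0°)/Ph(60°) gauche 3.4; iPr(120°)/Ph(60°) gauche 5.6; iPr(120°)/CH3(180°) gauche 5.6; SH(240°)/CH3(180°) gauche 3.1 → 17.7 kJ/mol.
Ph at 120° (eclipsed): NH2(0°)/H(0°) eclipsed 5.6; iPr(120°)/Ph(120°) eclipsed 14.7; SH(240°)/CH3(240°) eclipsed 13.1 → 33.4 kJ/mol.
Ph at 180° (staggered): NH2(0°)/CH3(300°) gauche 3.0; iPr(120°)/Ph(180°) gauche 5.6; SH(240°)/Ph(180°) gauche 3.7; SH(240°)/CH3(300°) gauche 3.1 → 15.4 kJ/mol.
Ph at 240° (eclipsed): NH2(0°)/CH3(0°) eclipsed 11.0; iPr(120°)/H(120°) eclipsed 7.7; SH(240°)/Ph(240°) eclipsed 14.0 → 32.7 kJ/mol.
Ph at 300° (staggered): NH2(0°)/Ph(300°) gauche 3.4; NH2(0°)/CH3(60°) gauche 3.0; iPr(120°)/CH3(60°) gauche 5.6; SH(240°)/Ph(300°) gauche 3.7 → 15.7 kJ/mol.
Max at 0° (33.9 kJ/mol), min at 180° (15.4 kJ/mol); barrier = 18.5 kJ/mol.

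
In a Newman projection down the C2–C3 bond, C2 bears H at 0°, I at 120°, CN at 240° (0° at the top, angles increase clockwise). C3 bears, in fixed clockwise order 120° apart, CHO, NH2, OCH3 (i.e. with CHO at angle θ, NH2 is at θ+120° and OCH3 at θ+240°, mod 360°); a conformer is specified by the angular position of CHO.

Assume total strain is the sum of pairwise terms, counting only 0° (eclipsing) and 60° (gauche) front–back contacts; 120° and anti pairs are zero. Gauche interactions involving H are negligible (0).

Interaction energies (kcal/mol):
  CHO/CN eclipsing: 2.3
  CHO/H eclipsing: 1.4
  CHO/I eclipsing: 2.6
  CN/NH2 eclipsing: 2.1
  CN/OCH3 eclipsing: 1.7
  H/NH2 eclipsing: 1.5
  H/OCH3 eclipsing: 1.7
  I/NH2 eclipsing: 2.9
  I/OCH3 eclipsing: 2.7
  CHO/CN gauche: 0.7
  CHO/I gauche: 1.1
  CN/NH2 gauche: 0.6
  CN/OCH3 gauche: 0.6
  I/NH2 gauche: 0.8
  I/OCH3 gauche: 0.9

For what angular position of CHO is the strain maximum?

CHO at 0° is eclipsed. H at 0° is eclipsed with CHO at 0° (1.4); I at 120° is eclipsed with NH2 at 120° (2.9); CN at 240° is eclipsed with OCH3 at 240° (1.7). Total 6.0 kcal/mol.
CHO at 60° is staggered. I at 120° is gauche with CHO at 60° (1.1); I at 120° is gauche with NH2 at 180° (0.8); CN at 240° is gauche with NH2 at 180° (0.6); CN at 240° is gauche with OCH3 at 300° (0.6). Total 3.1 kcal/mol.
CHO at 120° is eclipsed. H at 0° is eclipsed with OCH3 at 0° (1.7); I at 120° is eclipsed with CHO at 120° (2.6); CN at 240° is eclipsed with NH2 at 240° (2.1). Total 6.4 kcal/mol.
CHO at 180° is staggered. I at 120° is gauche with CHO at 180° (1.1); I at 120° is gauche with OCH3 at 60° (0.9); CN at 240° is gauche with CHO at 180° (0.7); CN at 240° is gauche with NH2 at 300° (0.6). Total 3.3 kcal/mol.
CHO at 240° is eclipsed. H at 0° is eclipsed with NH2 at 0° (1.5); I at 120° is eclipsed with OCH3 at 120° (2.7); CN at 240° is eclipsed with CHO at 240° (2.3). Total 6.5 kcal/mol.
CHO at 300° is staggered. I at 120° is gauche with NH2 at 60° (0.8); I at 120° is gauche with OCH3 at 180° (0.9); CN at 240° is gauche with CHO at 300° (0.7); CN at 240° is gauche with OCH3 at 180° (0.6). Total 3.0 kcal/mol.
The maximum (6.5 kcal/mol) occurs with CHO at 240°.

240°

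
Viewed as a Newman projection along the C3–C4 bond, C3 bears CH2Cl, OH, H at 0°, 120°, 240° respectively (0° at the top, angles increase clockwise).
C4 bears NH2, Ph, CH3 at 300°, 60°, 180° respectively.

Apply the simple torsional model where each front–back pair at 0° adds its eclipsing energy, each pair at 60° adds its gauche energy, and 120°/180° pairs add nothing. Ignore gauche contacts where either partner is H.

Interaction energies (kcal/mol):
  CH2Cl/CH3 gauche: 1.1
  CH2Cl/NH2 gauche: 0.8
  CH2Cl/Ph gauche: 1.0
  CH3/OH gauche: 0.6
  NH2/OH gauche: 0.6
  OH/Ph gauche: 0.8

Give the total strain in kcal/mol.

This conformer (staggered): CH2Cl(0°)/NH2(300°) gauche 0.8; CH2Cl(0°)/Ph(60°) gauche 1.0; OH(120°)/Ph(60°) gauche 0.8; OH(120°)/CH3(180°) gauche 0.6 → 3.2 kcal/mol.

3.2 kcal/mol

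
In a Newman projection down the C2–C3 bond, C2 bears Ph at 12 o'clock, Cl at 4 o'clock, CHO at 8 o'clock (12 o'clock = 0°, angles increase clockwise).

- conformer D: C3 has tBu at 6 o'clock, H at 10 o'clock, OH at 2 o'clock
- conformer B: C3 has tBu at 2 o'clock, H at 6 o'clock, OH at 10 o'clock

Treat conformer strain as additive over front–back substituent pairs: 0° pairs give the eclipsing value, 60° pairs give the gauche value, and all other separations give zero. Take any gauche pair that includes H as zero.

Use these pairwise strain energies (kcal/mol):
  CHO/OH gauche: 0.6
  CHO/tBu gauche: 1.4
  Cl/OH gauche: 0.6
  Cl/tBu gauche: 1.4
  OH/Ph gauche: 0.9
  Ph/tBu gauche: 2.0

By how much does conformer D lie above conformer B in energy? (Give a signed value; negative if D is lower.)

-0.6 kcal/mol

D (staggered): Ph–OH gauche, Cl–tBu gauche, Cl–OH gauche, CHO–tBu gauche; 0.9 + 1.4 + 0.6 + 1.4 = 4.3 kcal/mol.
B (staggered): Ph–tBu gauche, Ph–OH gauche, Cl–tBu gauche, CHO–OH gauche; 2.0 + 0.9 + 1.4 + 0.6 = 4.9 kcal/mol.
E(D) − E(B) = 4.3 − 4.9 = -0.6 kcal/mol.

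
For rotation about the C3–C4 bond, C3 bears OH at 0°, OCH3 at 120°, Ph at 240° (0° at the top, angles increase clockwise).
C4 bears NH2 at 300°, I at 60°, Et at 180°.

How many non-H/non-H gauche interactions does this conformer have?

6

Non-H gauche pairs: OH(0°)/NH2(300°); OH(0°)/I(60°); OCH3(120°)/I(60°); OCH3(120°)/Et(180°); Ph(240°)/NH2(300°); Ph(240°)/Et(180°) — 6 interactions.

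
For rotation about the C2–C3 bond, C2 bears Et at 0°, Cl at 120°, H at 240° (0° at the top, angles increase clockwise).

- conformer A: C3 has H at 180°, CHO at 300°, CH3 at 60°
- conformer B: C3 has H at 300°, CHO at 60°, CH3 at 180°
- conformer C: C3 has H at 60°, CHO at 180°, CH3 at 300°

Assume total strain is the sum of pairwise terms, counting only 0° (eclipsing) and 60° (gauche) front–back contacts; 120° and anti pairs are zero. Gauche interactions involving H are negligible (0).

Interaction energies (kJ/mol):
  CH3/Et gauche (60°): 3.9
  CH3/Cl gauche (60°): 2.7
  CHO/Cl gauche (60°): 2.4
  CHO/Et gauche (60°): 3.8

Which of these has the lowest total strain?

C

A (staggered): Et(0°)/CHO(300°) gauche 3.8; Et(0°)/CH3(60°) gauche 3.9; Cl(120°)/CH3(60°) gauche 2.7 → 10.4 kJ/mol.
B (staggered): Et(0°)/CHO(60°) gauche 3.8; Cl(120°)/CHO(60°) gauche 2.4; Cl(120°)/CH3(180°) gauche 2.7 → 8.9 kJ/mol.
C (staggered): Et(0°)/CH3(300°) gauche 3.9; Cl(120°)/CHO(180°) gauche 2.4 → 6.3 kJ/mol.
C has the lowest total (6.3 kJ/mol).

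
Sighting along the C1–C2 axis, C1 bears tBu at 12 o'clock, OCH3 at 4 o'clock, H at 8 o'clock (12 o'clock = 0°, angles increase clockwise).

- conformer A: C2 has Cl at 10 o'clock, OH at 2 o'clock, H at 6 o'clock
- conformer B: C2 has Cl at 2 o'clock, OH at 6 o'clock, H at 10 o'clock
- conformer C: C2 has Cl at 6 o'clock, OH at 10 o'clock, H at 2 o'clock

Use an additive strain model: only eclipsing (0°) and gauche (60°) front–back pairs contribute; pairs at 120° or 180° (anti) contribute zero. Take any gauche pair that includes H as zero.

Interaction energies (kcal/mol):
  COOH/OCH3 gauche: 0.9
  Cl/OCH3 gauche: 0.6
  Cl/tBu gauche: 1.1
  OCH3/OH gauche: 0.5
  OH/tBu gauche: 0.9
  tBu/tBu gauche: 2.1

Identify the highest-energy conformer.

A

A is staggered. tBu at 0° is gauche with Cl at 300° (1.1); tBu at 0° is gauche with OH at 60° (0.9); OCH3 at 120° is gauche with OH at 60° (0.5). Total 2.5 kcal/mol.
B is staggered. tBu at 0° is gauche with Cl at 60° (1.1); OCH3 at 120° is gauche with Cl at 60° (0.6); OCH3 at 120° is gauche with OH at 180° (0.5). Total 2.2 kcal/mol.
C is staggered. tBu at 0° is gauche with OH at 300° (0.9); OCH3 at 120° is gauche with Cl at 180° (0.6). Total 1.5 kcal/mol.
A has the highest total (2.5 kcal/mol).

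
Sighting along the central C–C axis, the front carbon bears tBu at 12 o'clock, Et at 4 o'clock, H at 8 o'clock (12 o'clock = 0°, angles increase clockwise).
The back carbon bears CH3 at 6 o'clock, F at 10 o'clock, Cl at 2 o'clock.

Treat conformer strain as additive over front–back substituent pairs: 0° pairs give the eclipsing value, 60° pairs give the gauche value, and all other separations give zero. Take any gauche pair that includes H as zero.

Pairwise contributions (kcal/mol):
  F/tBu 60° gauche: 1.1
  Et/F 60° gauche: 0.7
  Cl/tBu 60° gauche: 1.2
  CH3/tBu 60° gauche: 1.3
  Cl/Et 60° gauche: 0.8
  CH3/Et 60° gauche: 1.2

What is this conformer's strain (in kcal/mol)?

4.3 kcal/mol

This conformer (staggered): tBu–F gauche, tBu–Cl gauche, Et–CH3 gauche, Et–Cl gauche; 1.1 + 1.2 + 1.2 + 0.8 = 4.3 kcal/mol.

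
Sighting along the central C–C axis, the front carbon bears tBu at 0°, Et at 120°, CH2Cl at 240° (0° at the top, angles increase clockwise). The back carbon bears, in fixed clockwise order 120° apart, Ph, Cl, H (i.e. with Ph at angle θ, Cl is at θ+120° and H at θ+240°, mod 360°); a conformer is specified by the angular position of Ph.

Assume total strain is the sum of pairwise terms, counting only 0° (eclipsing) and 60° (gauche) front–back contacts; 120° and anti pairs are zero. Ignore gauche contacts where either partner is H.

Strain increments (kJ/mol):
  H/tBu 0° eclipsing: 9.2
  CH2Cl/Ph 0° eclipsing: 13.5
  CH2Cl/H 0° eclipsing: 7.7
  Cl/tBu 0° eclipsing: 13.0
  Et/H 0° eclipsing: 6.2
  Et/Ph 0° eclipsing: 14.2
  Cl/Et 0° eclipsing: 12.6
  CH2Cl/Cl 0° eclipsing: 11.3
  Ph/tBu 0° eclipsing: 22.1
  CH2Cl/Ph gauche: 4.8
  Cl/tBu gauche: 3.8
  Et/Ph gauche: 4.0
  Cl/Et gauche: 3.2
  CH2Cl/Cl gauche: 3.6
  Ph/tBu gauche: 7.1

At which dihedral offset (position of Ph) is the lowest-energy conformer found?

Ph at 0° (eclipsed): tBu(0°)/Ph(0°) eclipsed 22.1; Et(120°)/Cl(120°) eclipsed 12.6; CH2Cl(240°)/H(240°) eclipsed 7.7 → 42.4 kJ/mol.
Ph at 60° (staggered): tBu(0°)/Ph(60°) gauche 7.1; Et(120°)/Ph(60°) gauche 4.0; Et(120°)/Cl(180°) gauche 3.2; CH2Cl(240°)/Cl(180°) gauche 3.6 → 17.9 kJ/mol.
Ph at 120° (eclipsed): tBu(0°)/H(0°) eclipsed 9.2; Et(120°)/Ph(120°) eclipsed 14.2; CH2Cl(240°)/Cl(240°) eclipsed 11.3 → 34.7 kJ/mol.
Ph at 180° (staggered): tBu(0°)/Cl(300°) gauche 3.8; Et(120°)/Ph(180°) gauche 4.0; CH2Cl(240°)/Ph(180°) gauche 4.8; CH2Cl(240°)/Cl(300°) gauche 3.6 → 16.2 kJ/mol.
Ph at 240° (eclipsed): tBu(0°)/Cl(0°) eclipsed 13.0; Et(120°)/H(120°) eclipsed 6.2; CH2Cl(240°)/Ph(240°) eclipsed 13.5 → 32.7 kJ/mol.
Ph at 300° (staggered): tBu(0°)/Ph(300°) gauche 7.1; tBu(0°)/Cl(60°) gauche 3.8; Et(120°)/Cl(60°) gauche 3.2; CH2Cl(240°)/Ph(300°) gauche 4.8 → 18.9 kJ/mol.
The minimum (16.2 kJ/mol) occurs with Ph at 180°.

180°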